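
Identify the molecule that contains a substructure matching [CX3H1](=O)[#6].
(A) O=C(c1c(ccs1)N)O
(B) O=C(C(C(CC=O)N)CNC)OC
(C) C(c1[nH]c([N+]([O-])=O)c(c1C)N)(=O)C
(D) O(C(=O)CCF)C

B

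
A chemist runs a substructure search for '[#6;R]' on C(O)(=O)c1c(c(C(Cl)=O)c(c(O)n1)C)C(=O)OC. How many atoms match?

5

The query [#6;R] means: carbon that is part of a ring.
Check the 18 heavy atoms by environment: 1× n (aromatic, in 6-ring) → no; 5× c (aromatic, in 6-ring) → match; 5× C (acyclic) → no; 6× O (acyclic) → no; 1× Cl (acyclic) → no.
That gives 5 matching atoms.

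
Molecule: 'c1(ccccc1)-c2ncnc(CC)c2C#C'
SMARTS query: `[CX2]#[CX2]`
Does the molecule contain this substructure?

The pattern [CX2]#[CX2] describes a carbon-carbon triple bond — an alkyne.
The molecule carries an ethynyl group (-C#CH), whose atoms satisfy every constraint of the query, so the pattern matches.

Yes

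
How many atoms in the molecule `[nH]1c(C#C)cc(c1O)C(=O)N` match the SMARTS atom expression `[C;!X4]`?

3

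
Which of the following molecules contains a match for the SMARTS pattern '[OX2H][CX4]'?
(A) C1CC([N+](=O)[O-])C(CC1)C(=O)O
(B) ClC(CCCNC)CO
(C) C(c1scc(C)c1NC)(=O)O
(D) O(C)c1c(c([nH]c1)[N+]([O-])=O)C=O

B

[OX2H][CX4] describes a hydroxyl oxygen bound to an sp3 (X4) carbon (an aliphatic alcohol).
(A) has a carboxylic acid group (-C(=O)OH) but the -OH is on a CX3 carbonyl carbon, not a CX4 carbon.
(B) contains a hydroxyl group (-OH), which satisfies every atom and bond constraint.
(C) has a carboxylic acid group (-C(=O)OH) but the -OH is on a CX3 carbonyl carbon, not a CX4 carbon.
(D) has a methoxy ether (-OCH3) but the oxygen has H0 (ether), not H1.
So the answer is (B).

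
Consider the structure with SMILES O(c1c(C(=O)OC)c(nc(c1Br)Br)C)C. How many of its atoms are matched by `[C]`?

4

The query [C] means: uppercase C matches aliphatic (non-aromatic) carbon only.
Check the 15 heavy atoms by environment: 1× n (aromatic) → no; 5× c (aromatic) → no; 4× C → match; 3× O → no; 2× Br → no.
That gives 4 matching atoms.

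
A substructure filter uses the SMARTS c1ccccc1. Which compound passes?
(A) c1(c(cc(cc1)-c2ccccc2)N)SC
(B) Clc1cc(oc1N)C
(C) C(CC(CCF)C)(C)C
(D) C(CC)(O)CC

A

c1ccccc1 describes six aromatic carbons in a ring (a benzene ring).
(A) contains a phenyl ring, which satisfies every atom and bond constraint.
(B) has a methyl group (-CH3) but no six-membered all-carbon aromatic ring is present.
(C) has a methyl group (-CH3) but no six-membered all-carbon aromatic ring is present.
(D) has a methyl group (-CH3) but no six-membered all-carbon aromatic ring is present.
So the answer is (A).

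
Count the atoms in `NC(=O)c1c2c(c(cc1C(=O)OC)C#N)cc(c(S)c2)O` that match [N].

2

The query [N] means: uppercase N matches aliphatic (non-aromatic) nitrogen only.
Check the 21 heavy atoms by environment: 10× c (aromatic) → no; 1× S → no; 4× C → no; 4× O → no; 2× N → match.
That gives 2 matching atoms.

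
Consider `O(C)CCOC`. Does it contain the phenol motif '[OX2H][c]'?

The pattern [OX2H][c] describes a hydroxyl oxygen attached to an aromatic carbon — a phenol.
The closest candidate here is a methoxy ether (-OCH3), but the oxygen has H0, not H1. No other fragment satisfies the full query, so there is no match.

No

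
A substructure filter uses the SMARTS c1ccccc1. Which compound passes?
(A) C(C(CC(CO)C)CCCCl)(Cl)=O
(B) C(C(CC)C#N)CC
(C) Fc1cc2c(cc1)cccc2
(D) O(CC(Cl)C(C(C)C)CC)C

C

c1ccccc1 describes six aromatic carbons in a ring (a benzene ring).
(A) has a methyl group (-CH3) but no six-membered all-carbon aromatic ring is present.
(B) has a methyl group (-CH3) but no six-membered all-carbon aromatic ring is present.
(C) contains the required atom environment, so the pattern matches.
(D) has a methyl group (-CH3) but no six-membered all-carbon aromatic ring is present.
So the answer is (C).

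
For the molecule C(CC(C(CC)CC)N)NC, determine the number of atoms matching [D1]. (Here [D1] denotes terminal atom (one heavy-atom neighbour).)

4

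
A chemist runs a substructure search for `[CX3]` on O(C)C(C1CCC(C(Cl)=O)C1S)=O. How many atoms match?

2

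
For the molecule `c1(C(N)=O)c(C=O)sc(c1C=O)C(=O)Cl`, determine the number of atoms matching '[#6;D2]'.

2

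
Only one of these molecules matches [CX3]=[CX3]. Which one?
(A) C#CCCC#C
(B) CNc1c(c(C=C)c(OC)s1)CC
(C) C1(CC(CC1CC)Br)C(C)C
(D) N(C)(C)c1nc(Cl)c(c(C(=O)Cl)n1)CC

B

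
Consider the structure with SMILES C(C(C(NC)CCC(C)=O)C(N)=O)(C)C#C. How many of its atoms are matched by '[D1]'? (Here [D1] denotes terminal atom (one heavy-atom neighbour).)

7

The query [D1] means: atom with exactly one heavy-atom neighbour (degree 1).
Check the 16 heavy atoms by environment: 3× C (D2) → no; 5× C (D3) → no; 4× C (D1) → match; 1× N (D2) → no; 2× O (D1) → match; 1× N (D1) → match.
Summing the matching environments: 4 + 2 + 1 = 7 matching atoms.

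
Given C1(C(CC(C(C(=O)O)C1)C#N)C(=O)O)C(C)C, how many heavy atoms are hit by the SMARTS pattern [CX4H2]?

2

The query [CX4H2] means: sp3 carbon (X4) with exactly two hydrogens.
Check the 17 heavy atoms by environment: 2× C (H2, X4) → match; 5× C (H1, X4) → no; 1× C (H0, X2) → no; 1× N (H0, X1) → no; 2× C (H3, X4) → no; 2× C (H0, X3) → no; 2× O (H0, X1) → no; 2× O (H1, X2) → no.
That gives 2 matching atoms.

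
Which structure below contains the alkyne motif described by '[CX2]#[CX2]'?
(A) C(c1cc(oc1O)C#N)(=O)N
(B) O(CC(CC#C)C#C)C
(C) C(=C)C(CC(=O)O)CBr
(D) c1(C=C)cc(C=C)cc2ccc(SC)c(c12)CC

[CX2]#[CX2] describes a carbon-carbon triple bond (an alkyne).
(A) has a nitrile (-C#N) but the triple bond is C#N, not C#C.
(B) contains an ethynyl group (-C#CH), which satisfies every atom and bond constraint.
(C) has a vinyl group (-CH=CH2) but the C=C is a double bond; both carbons are CX3, not CX2.
(D) has a vinyl group (-CH=CH2) but the C=C is a double bond; both carbons are CX3, not CX2.
So the answer is (B).

B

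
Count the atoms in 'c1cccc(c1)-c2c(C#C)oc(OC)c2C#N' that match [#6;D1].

2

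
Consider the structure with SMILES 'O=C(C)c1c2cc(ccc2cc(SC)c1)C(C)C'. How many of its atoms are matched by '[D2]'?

Check the 18 heavy atoms by environment: 5× c (aromatic, D3) → no; 5× c (aromatic, D2) → match; 2× C (D3) → no; 1× O (D1) → no; 4× C (D1) → no; 1× S (D2) → match.
Summing the matching environments: 5 + 1 = 6 matching atoms.

6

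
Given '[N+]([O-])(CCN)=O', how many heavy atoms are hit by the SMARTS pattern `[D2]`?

The query [D2] means: atom with exactly two heavy-atom neighbours.
Check the 6 heavy atoms by environment: 2× C (D2) → match; 1× N (D1) → no; 1× N (charge +1, D3) → no; 1× O (charge -1, D1) → no; 1× O (D1) → no.
That gives 2 matching atoms.

2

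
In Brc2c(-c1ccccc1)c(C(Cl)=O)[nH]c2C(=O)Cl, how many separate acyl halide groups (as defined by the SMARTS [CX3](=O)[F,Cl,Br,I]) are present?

2

[CX3](=O)[F,Cl,Br,I] is the SMARTS for an acyl halide: a carbonyl carbon bonded to a halogen.
The molecule carries 2 separate instances of an acyl chloride (-C(=O)Cl) meeting every constraint; each maps to a distinct set of atoms, giving 2 matches.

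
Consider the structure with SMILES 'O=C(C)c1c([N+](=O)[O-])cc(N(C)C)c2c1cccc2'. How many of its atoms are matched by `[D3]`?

8

The query [D3] means: atom with exactly three heavy-atom neighbours.
Check the 19 heavy atoms by environment: 5× c (aromatic, D3) → match; 5× c (aromatic, D2) → no; 1× N (D3) → match; 3× C (D1) → no; 1× N (charge +1, D3) → match; 1× O (charge -1, D1) → no; 2× O (D1) → no; 1× C (D3) → match.
Summing the matching environments: 5 + 1 + 1 + 1 = 8 matching atoms.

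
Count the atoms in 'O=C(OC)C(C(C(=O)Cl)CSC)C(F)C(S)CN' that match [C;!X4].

2

The query [C;!X4] means: aliphatic carbon that does not have four total connections.
Check the 18 heavy atoms by environment: 8× C (X4) → no; 2× S (X2) → no; 2× C (X3) → match; 2× O (X1) → no; 1× O (X2) → no; 1× F (X1) → no; 1× Cl (X1) → no; 1× N (X3) → no.
That gives 2 matching atoms.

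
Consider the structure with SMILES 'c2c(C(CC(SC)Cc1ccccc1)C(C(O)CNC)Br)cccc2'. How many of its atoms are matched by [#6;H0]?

The query [#6;H0] means: any carbon with no attached hydrogen.
Check the 25 heavy atoms by environment: 3× C (H2) → no; 4× C (H1) → no; 1× Br (H0) → no; 1× O (H1) → no; 1× S (H0) → no; 2× C (H3) → no; 2× c (aromatic, H0) → match; 10× c (aromatic, H1) → no; 1× N (H1) → no.
That gives 2 matching atoms.

2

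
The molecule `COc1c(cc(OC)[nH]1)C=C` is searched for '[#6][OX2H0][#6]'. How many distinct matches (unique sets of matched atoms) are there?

[#6][OX2H0][#6] is the SMARTS for an ether: an aliphatic oxygen bridging two carbons with no H on the oxygen.
The molecule carries 2 separate instances of a methoxy ether (-OCH3) meeting every constraint; each maps to a distinct set of atoms, giving 2 matches.

2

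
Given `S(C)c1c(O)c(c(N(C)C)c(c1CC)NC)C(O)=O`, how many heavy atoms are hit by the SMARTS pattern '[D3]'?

8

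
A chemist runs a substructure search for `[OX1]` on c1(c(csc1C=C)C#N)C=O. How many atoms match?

1

Check the 11 heavy atoms by environment: 1× s (aromatic, X2) → no; 4× c (aromatic, X3) → no; 1× C (X2) → no; 1× N (X1) → no; 3× C (X3) → no; 1× O (X1) → match.
That gives 1 matching atom.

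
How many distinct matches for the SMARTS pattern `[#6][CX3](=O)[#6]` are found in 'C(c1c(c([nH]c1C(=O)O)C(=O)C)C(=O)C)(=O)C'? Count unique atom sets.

3

[#6][CX3](=O)[#6] is the SMARTS for a ketone: a carbonyl carbon (no H) flanked by two carbons.
The molecule carries 3 separate instances of an acetyl/ketone group (-C(=O)CH3) meeting every constraint; each maps to a distinct set of atoms, giving 3 matches.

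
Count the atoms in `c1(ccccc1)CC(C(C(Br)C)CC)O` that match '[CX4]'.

7

The query [CX4] means: C with X4: aliphatic carbon with exactly 4 total connections (bonds + H).
Check the 15 heavy atoms by environment: 7× C (X4) → match; 1× O (X2) → no; 6× c (aromatic, X3) → no; 1× Br (X1) → no.
That gives 7 matching atoms.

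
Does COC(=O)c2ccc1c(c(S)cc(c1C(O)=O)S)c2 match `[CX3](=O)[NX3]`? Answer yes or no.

No

The pattern [CX3](=O)[NX3] describes a carbonyl carbon bonded to a trivalent nitrogen — an amide.
The closest candidate here is a methyl-ester group (-C(=O)OCH3), but the carbonyl is bonded to O, not to an NX3 nitrogen. No other fragment satisfies the full query, so there is no match.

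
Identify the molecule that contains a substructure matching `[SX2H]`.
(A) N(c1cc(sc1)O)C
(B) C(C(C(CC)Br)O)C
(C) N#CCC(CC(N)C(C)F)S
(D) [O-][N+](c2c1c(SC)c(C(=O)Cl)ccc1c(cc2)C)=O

C

[SX2H] describes an aliphatic sulfur with two connections, one being H (a thiol).
(A) has a hydroxyl group (-OH) but it is an -OH, not an -SH.
(B) has a hydroxyl group (-OH) but it is an -OH, not an -SH.
(C) contains a thiol (-SH), which satisfies every atom and bond constraint.
(D) has a methylthio ether (-SCH3) but the sulfur has H0 (bonded to two carbons), not H1.
So the answer is (C).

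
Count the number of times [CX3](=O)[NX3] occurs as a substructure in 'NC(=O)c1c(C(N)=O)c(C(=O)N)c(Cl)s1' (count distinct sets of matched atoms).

3

[CX3](=O)[NX3] is the SMARTS for an amide: a carbonyl carbon bonded to a trivalent nitrogen.
The molecule carries 3 separate instances of a primary amide (-C(=O)NH2) meeting every constraint; each maps to a distinct set of atoms, giving 3 matches.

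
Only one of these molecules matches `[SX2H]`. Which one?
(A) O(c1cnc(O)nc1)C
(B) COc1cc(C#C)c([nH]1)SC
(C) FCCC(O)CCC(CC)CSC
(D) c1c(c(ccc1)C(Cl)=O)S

D

[SX2H] describes an aliphatic sulfur with two connections, one being H (a thiol).
(A) has a hydroxyl group (-OH) but it is an -OH, not an -SH.
(B) has a methylthio ether (-SCH3) but the sulfur has H0 (bonded to two carbons), not H1.
(C) has a methylthio ether (-SCH3) but the sulfur has H0 (bonded to two carbons), not H1.
(D) contains a thiol (-SH), which satisfies every atom and bond constraint.
So the answer is (D).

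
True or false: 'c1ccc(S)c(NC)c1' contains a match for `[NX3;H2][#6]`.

The pattern [NX3;H2][#6] describes a trivalent nitrogen with two H attached to carbon — a primary amine.
The closest candidate here is an N-methylamino group (-NHCH3), but the nitrogen bears two carbons and only one H (H1), not H2. No other fragment satisfies the full query, so there is no match.

False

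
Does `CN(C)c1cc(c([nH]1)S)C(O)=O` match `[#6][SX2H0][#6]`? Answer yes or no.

The pattern [#6][SX2H0][#6] describes an aliphatic sulfur bridging two carbons with no H on the sulfur — a thioether.
The closest candidate here is a thiol (-SH), but the sulfur has H1, not H0 bridging two carbons. No other fragment satisfies the full query, so there is no match.

No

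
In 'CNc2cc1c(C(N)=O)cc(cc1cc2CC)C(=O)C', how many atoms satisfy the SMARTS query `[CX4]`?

The query [CX4] means: C with X4: aliphatic carbon with exactly 4 total connections (bonds + H).
Check the 20 heavy atoms by environment: 10× c (aromatic, X3) → no; 2× C (X3) → no; 2× O (X1) → no; 2× N (X3) → no; 4× C (X4) → match.
That gives 4 matching atoms.

4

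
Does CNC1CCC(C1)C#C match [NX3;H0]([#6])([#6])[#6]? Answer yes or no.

No

The pattern [NX3;H0]([#6])([#6])[#6] describes a trivalent nitrogen with no H, bonded to three carbons — a tertiary amine.
The closest candidate here is an N-methylamino group (-NHCH3), but the nitrogen still has one H (H1), not H0. No other fragment satisfies the full query, so there is no match.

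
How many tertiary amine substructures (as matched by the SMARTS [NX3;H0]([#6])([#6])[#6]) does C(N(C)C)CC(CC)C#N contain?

[NX3;H0]([#6])([#6])[#6] is the SMARTS for a tertiary amine: a trivalent nitrogen with no H, bonded to three carbons.
Exactly one fragment in the molecule meets all constraints, giving 1 match.

1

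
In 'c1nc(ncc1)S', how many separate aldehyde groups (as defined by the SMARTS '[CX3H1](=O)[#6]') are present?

[CX3H1](=O)[#6] is the SMARTS for an aldehyde: an sp2 carbon with one H, double-bonded to O and single-bonded to carbon.
No fragment in the molecule satisfies every constraint, giving 0 matches.

0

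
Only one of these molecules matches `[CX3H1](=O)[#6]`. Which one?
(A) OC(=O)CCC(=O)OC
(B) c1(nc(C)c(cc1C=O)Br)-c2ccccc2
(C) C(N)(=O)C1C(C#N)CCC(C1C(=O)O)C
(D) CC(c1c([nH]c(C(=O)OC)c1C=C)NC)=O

[CX3H1](=O)[#6] describes an sp2 carbon with one H, double-bonded to O and single-bonded to carbon (an aldehyde).
(A) has a methyl-ester group (-C(=O)OCH3) but the carbonyl carbon has H0, not H1.
(B) contains an aldehyde (-CHO), which satisfies every atom and bond constraint.
(C) has a carboxylic acid group (-C(=O)OH) but the carbonyl carbon has H0 and is bonded to O, not H1.
(D) has an acetyl/ketone group (-C(=O)CH3) but the carbonyl carbon has H0 (two carbon neighbours), not H1.
So the answer is (B).

B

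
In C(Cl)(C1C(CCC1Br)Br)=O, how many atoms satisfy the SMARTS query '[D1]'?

Check the 10 heavy atoms by environment: 2× C (D2) → no; 4× C (D3) → no; 2× Br (D1) → match; 1× O (D1) → match; 1× Cl (D1) → match.
Summing the matching environments: 2 + 1 + 1 = 4 matching atoms.

4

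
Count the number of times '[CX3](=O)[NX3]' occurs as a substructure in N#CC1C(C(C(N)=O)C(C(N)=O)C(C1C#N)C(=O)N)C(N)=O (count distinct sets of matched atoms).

4

[CX3](=O)[NX3] is the SMARTS for an amide: a carbonyl carbon bonded to a trivalent nitrogen.
The molecule carries 4 separate instances of a primary amide (-C(=O)NH2) meeting every constraint; each maps to a distinct set of atoms, giving 4 matches.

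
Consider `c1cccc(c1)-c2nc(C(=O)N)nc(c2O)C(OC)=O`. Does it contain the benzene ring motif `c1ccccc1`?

Yes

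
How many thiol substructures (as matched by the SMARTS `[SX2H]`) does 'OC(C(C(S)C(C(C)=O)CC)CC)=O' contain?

1

[SX2H] is the SMARTS for a thiol: an aliphatic sulfur with two connections, one being H.
Exactly one fragment in the molecule meets all constraints, giving 1 match.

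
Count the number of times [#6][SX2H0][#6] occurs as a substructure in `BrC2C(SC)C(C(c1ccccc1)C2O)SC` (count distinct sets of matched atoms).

2

[#6][SX2H0][#6] is the SMARTS for a thioether: an aliphatic sulfur bridging two carbons with no H on the sulfur.
The molecule carries 2 separate instances of a methylthio ether (-SCH3) meeting every constraint; each maps to a distinct set of atoms, giving 2 matches.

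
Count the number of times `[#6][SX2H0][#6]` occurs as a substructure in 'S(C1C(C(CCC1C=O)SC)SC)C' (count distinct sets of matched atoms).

3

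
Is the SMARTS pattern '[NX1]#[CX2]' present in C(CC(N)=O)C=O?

The pattern [NX1]#[CX2] describes a nitrogen triple-bonded to a two-connected carbon — a nitrile.
The closest candidate here is a primary amide (-C(=O)NH2), but the nitrogen is NX3, not NX1. No other fragment satisfies the full query, so there is no match.

No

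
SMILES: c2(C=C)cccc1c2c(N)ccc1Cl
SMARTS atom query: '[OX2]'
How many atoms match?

0

The query [OX2] means: aliphatic oxygen with two total connections — ether, hydroxyl, or ester single-bond O.
Check the 14 heavy atoms by environment: 10× c (aromatic, X3) → no; 1× Cl (X1) → no; 2× C (X3) → no; 1× N (X3) → no.
No environment satisfies the query, so 0 matching atoms.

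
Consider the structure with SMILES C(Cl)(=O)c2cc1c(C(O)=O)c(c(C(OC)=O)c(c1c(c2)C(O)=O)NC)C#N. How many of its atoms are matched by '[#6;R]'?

The query [#6;R] means: carbon that is part of a ring.
Check the 27 heavy atoms by environment: 10× c (aromatic, in 6-ring) → match; 7× C (acyclic) → no; 7× O (acyclic) → no; 2× N (acyclic) → no; 1× Cl (acyclic) → no.
That gives 10 matching atoms.

10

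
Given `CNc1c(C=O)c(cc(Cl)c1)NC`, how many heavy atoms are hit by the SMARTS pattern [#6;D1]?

2

The query [#6;D1] means: carbon bonded to exactly one heavy atom.
Check the 13 heavy atoms by environment: 4× c (aromatic, D3) → no; 2× c (aromatic, D2) → no; 2× N (D2) → no; 2× C (D1) → match; 1× C (D2) → no; 1× O (D1) → no; 1× Cl (D1) → no.
That gives 2 matching atoms.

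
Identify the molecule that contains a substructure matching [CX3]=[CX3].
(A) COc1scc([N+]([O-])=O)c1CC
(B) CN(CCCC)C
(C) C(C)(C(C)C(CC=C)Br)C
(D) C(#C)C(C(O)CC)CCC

C

[CX3]=[CX3] describes a non-aromatic C=C double bond between two sp2 carbons (an alkene).
(A) has an ethyl group (-CH2CH3) but its C-C bond is a single bond between CX4 carbons, not CX3=CX3.
(B) has an ethyl group (-CH2CH3) but its C-C bond is a single bond between CX4 carbons, not CX3=CX3.
(C) contains a vinyl group (-CH=CH2), which satisfies every atom and bond constraint.
(D) has an ethynyl group (-C#CH) but the C-C bond is a triple bond, not a double bond.
So the answer is (C).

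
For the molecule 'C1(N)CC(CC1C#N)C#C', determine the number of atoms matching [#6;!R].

The query [#6;!R] means: carbon not in any ring.
Check the 10 heavy atoms by environment: 5× C (in 5-ring) → no; 2× N (acyclic) → no; 3× C (acyclic) → match.
That gives 3 matching atoms.

3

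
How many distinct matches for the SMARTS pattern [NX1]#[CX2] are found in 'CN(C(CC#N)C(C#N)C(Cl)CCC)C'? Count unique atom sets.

[NX1]#[CX2] is the SMARTS for a nitrile: a nitrogen triple-bonded to a two-connected carbon.
The molecule carries 2 separate instances of a nitrile (-C#N) meeting every constraint; each maps to a distinct set of atoms, giving 2 matches.

2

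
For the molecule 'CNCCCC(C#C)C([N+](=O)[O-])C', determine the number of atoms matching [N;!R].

The query [N;!R] means: aliphatic nitrogen not in a ring.
Check the 13 heavy atoms by environment: 9× C (acyclic) → no; 1× N (acyclic) → match; 1× N (charge +1, acyclic) → match; 1× O (charge -1, acyclic) → no; 1× O (acyclic) → no.
Summing the matching environments: 1 + 1 = 2 matching atoms.

2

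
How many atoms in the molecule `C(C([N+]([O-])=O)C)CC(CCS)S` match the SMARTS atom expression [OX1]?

2

Check the 12 heavy atoms by environment: 7× C (X4) → no; 2× S (X2) → no; 1× N (charge +1, X3) → no; 1× O (charge -1, X1) → match; 1× O (X1) → match.
Summing the matching environments: 1 + 1 = 2 matching atoms.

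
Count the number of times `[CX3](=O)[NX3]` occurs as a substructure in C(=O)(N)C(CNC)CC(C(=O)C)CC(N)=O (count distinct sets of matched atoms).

2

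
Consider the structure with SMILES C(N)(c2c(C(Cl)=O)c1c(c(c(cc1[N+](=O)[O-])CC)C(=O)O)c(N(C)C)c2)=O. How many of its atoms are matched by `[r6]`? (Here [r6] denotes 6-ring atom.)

The query [r6] means: r6 matches atoms in a six-membered ring.
Check the 27 heavy atoms by environment: 10× c (aromatic, in 6-ring) → match; 7× C (acyclic) → no; 5× O (acyclic) → no; 1× N (charge +1, acyclic) → no; 1× O (charge -1, acyclic) → no; 2× N (acyclic) → no; 1× Cl (acyclic) → no.
That gives 10 matching atoms.

10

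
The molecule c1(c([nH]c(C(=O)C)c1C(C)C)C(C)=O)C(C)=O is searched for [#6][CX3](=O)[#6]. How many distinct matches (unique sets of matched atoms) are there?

3

[#6][CX3](=O)[#6] is the SMARTS for a ketone: a carbonyl carbon (no H) flanked by two carbons.
The molecule carries 3 separate instances of an acetyl/ketone group (-C(=O)CH3) meeting every constraint; each maps to a distinct set of atoms, giving 3 matches.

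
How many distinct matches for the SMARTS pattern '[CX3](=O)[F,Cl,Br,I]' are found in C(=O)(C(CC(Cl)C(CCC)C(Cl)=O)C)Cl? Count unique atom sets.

2

[CX3](=O)[F,Cl,Br,I] is the SMARTS for an acyl halide: a carbonyl carbon bonded to a halogen.
The molecule carries 2 separate instances of an acyl chloride (-C(=O)Cl) meeting every constraint; each maps to a distinct set of atoms, giving 2 matches.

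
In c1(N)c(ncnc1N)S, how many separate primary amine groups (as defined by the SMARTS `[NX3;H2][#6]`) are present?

2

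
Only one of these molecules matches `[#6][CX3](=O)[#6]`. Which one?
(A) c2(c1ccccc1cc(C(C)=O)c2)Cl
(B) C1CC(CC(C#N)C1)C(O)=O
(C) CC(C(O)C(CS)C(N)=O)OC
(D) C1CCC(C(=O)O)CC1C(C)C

A

[#6][CX3](=O)[#6] describes a carbonyl carbon (no H) flanked by two carbons (a ketone).
(A) contains an acetyl/ketone group (-C(=O)CH3), which satisfies every atom and bond constraint.
(B) has a carboxylic acid group (-C(=O)OH) but one neighbour of the carbonyl carbon is O, not C.
(C) has a primary amide (-C(=O)NH2) but one neighbour of the carbonyl carbon is N, not C.
(D) has a carboxylic acid group (-C(=O)OH) but one neighbour of the carbonyl carbon is O, not C.
So the answer is (A).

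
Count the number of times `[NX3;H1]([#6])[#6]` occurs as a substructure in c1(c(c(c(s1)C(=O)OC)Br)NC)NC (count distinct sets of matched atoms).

2

[NX3;H1]([#6])[#6] is the SMARTS for a secondary amine: a trivalent nitrogen with one H, bonded to two carbons.
The molecule carries 2 separate instances of an N-methylamino group (-NHCH3) meeting every constraint; each maps to a distinct set of atoms, giving 2 matches.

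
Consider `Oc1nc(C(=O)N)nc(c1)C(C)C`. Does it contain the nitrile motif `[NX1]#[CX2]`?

No

The pattern [NX1]#[CX2] describes a nitrogen triple-bonded to a two-connected carbon — a nitrile.
The closest candidate here is a primary amide (-C(=O)NH2), but the nitrogen is NX3, not NX1. No other fragment satisfies the full query, so there is no match.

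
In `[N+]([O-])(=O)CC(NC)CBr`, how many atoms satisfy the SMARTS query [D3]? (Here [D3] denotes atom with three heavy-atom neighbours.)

The query [D3] means: atom with exactly three heavy-atom neighbours.
Check the 9 heavy atoms by environment: 2× C (D2) → no; 1× C (D3) → match; 1× N (charge +1, D3) → match; 1× O (charge -1, D1) → no; 1× O (D1) → no; 1× N (D2) → no; 1× C (D1) → no; 1× Br (D1) → no.
Summing the matching environments: 1 + 1 = 2 matching atoms.

2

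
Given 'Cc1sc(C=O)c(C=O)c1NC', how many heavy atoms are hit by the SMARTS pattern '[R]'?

5

The query [R] means: R matches any atom that is part of a ring.
Check the 12 heavy atoms by environment: 1× s (aromatic, in 5-ring) → match; 4× c (aromatic, in 5-ring) → match; 1× N (acyclic) → no; 4× C (acyclic) → no; 2× O (acyclic) → no.
Summing the matching environments: 1 + 4 = 5 matching atoms.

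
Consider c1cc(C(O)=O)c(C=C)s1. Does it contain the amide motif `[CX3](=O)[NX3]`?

No

The pattern [CX3](=O)[NX3] describes a carbonyl carbon bonded to a trivalent nitrogen — an amide.
The closest candidate here is a carboxylic acid group (-C(=O)OH), but the carbonyl is bonded to O, not to an NX3 nitrogen. No other fragment satisfies the full query, so there is no match.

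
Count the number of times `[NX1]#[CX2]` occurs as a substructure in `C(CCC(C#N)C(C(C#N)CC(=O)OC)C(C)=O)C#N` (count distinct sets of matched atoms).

3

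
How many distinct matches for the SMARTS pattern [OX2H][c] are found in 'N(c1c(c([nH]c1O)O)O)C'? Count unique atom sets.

[OX2H][c] is the SMARTS for a phenol: a hydroxyl oxygen attached to an aromatic carbon.
The molecule carries 3 separate instances of a hydroxyl group (-OH) meeting every constraint; each maps to a distinct set of atoms, giving 3 matches.

3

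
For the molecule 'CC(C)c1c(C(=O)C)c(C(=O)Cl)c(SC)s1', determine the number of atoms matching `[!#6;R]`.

Check the 16 heavy atoms by environment: 1× s (aromatic, in 5-ring) → match; 4× c (aromatic, in 5-ring) → no; 7× C (acyclic) → no; 2× O (acyclic) → no; 1× S (acyclic) → no; 1× Cl (acyclic) → no.
That gives 1 matching atom.

1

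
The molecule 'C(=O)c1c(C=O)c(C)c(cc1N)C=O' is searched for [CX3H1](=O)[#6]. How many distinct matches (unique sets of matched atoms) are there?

[CX3H1](=O)[#6] is the SMARTS for an aldehyde: an sp2 carbon with one H, double-bonded to O and single-bonded to carbon.
The molecule carries 3 separate instances of an aldehyde (-CHO) meeting every constraint; each maps to a distinct set of atoms, giving 3 matches.

3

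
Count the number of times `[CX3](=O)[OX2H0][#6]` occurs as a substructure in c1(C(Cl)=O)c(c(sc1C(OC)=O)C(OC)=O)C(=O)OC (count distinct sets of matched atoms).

3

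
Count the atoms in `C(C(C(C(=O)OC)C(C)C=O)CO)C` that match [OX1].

2

Check the 14 heavy atoms by environment: 8× C (X4) → no; 2× O (X2) → no; 2× C (X3) → no; 2× O (X1) → match.
That gives 2 matching atoms.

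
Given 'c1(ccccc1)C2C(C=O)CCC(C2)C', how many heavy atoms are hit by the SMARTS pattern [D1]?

2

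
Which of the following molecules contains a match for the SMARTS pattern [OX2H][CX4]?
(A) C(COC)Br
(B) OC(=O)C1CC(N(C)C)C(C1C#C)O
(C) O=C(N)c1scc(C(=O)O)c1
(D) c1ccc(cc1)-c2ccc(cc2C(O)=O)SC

[OX2H][CX4] describes a hydroxyl oxygen bound to an sp3 (X4) carbon (an aliphatic alcohol).
(A) has a methoxy ether (-OCH3) but the oxygen has H0 (ether), not H1.
(B) contains a hydroxyl group (-OH), which satisfies every atom and bond constraint.
(C) has a carboxylic acid group (-C(=O)OH) but the -OH is on a CX3 carbonyl carbon, not a CX4 carbon.
(D) has a carboxylic acid group (-C(=O)OH) but the -OH is on a CX3 carbonyl carbon, not a CX4 carbon.
So the answer is (B).

B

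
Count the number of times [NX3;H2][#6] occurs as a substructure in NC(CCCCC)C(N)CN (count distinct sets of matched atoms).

[NX3;H2][#6] is the SMARTS for a primary amine: a trivalent nitrogen with two H attached to carbon.
The molecule carries 3 separate instances of a primary amino group (-NH2) meeting every constraint; each maps to a distinct set of atoms, giving 3 matches.

3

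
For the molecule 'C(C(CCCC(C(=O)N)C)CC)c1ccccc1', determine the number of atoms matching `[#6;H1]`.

7

Check the 18 heavy atoms by environment: 2× C (H3) → no; 2× C (H1) → match; 5× C (H2) → no; 1× c (aromatic, H0) → no; 5× c (aromatic, H1) → match; 1× C (H0) → no; 1× O (H0) → no; 1× N (H2) → no.
Summing the matching environments: 2 + 5 = 7 matching atoms.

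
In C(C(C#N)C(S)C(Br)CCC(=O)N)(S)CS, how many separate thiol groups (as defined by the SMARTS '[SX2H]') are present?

[SX2H] is the SMARTS for a thiol: an aliphatic sulfur with two connections, one being H.
The molecule carries 3 separate instances of a thiol (-SH) meeting every constraint; each maps to a distinct set of atoms, giving 3 matches.

3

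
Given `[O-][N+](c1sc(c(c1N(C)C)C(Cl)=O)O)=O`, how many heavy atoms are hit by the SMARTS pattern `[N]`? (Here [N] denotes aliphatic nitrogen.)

2

Check the 15 heavy atoms by environment: 1× s (aromatic) → no; 4× c (aromatic) → no; 1× N (charge +1) → match; 1× O (charge -1) → no; 3× O → no; 1× N → match; 3× C → no; 1× Cl → no.
Summing the matching environments: 1 + 1 = 2 matching atoms.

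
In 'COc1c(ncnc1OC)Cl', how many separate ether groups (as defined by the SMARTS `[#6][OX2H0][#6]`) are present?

2

[#6][OX2H0][#6] is the SMARTS for an ether: an aliphatic oxygen bridging two carbons with no H on the oxygen.
The molecule carries 2 separate instances of a methoxy ether (-OCH3) meeting every constraint; each maps to a distinct set of atoms, giving 2 matches.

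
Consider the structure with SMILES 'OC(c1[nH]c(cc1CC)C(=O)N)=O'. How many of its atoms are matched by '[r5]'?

The query [r5] means: r5 matches atoms in a five-membered ring.
Check the 13 heavy atoms by environment: 1× n (aromatic, in 5-ring) → match; 4× c (aromatic, in 5-ring) → match; 4× C (acyclic) → no; 3× O (acyclic) → no; 1× N (acyclic) → no.
Summing the matching environments: 1 + 4 = 5 matching atoms.

5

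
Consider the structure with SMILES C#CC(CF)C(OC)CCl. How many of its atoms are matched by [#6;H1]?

The query [#6;H1] means: any carbon bearing exactly one hydrogen.
Check the 10 heavy atoms by environment: 2× C (H2) → no; 3× C (H1) → match; 1× O (H0) → no; 1× C (H3) → no; 1× Cl (H0) → no; 1× F (H0) → no; 1× C (H0) → no.
That gives 3 matching atoms.

3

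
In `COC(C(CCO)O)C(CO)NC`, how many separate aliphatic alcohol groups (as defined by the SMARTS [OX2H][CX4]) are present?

3

[OX2H][CX4] is the SMARTS for an aliphatic alcohol: a hydroxyl oxygen bound to an sp3 (X4) carbon.
The molecule carries 3 separate instances of a hydroxyl group (-OH) meeting every constraint; each maps to a distinct set of atoms, giving 3 matches.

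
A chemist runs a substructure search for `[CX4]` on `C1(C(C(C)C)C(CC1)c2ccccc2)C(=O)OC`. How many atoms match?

The query [CX4] means: C with X4: aliphatic carbon with exactly 4 total connections (bonds + H).
Check the 18 heavy atoms by environment: 9× C (X4) → match; 6× c (aromatic, X3) → no; 1× C (X3) → no; 1× O (X1) → no; 1× O (X2) → no.
That gives 9 matching atoms.

9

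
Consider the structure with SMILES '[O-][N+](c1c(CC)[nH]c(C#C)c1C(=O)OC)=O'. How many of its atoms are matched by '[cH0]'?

4

The query [cH0] means: aromatic carbon with no attached hydrogen (substituted or ring-fusion).
Check the 16 heavy atoms by environment: 1× n (aromatic, H1) → no; 4× c (aromatic, H0) → match; 1× N (charge +1, H0) → no; 1× O (charge -1, H0) → no; 3× O (H0) → no; 2× C (H0) → no; 1× C (H1) → no; 1× C (H2) → no; 2× C (H3) → no.
That gives 4 matching atoms.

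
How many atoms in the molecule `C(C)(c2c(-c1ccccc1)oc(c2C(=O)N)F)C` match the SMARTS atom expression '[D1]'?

5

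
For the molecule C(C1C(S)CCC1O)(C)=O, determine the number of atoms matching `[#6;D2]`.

The query [#6;D2] means: any carbon bonded to exactly two heavy atoms.
Check the 10 heavy atoms by environment: 2× C (D2) → match; 4× C (D3) → no; 2× O (D1) → no; 1× S (D1) → no; 1× C (D1) → no.
That gives 2 matching atoms.

2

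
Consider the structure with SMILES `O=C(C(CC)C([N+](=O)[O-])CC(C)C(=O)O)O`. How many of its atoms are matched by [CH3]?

The query [CH3] means: aliphatic carbon with exactly three hydrogens.
Check the 16 heavy atoms by environment: 2× C (H3) → match; 3× C (H1) → no; 2× C (H2) → no; 1× N (charge +1, H0) → no; 1× O (charge -1, H0) → no; 3× O (H0) → no; 2× C (H0) → no; 2× O (H1) → no.
That gives 2 matching atoms.

2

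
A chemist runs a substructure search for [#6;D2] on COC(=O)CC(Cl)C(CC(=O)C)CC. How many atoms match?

3

The query [#6;D2] means: any carbon bonded to exactly two heavy atoms.
Check the 14 heavy atoms by environment: 3× C (D2) → match; 4× C (D3) → no; 2× O (D1) → no; 1× O (D2) → no; 3× C (D1) → no; 1× Cl (D1) → no.
That gives 3 matching atoms.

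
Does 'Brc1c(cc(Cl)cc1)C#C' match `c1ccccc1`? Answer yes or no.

Yes

The pattern c1ccccc1 describes six aromatic carbons in a ring — a benzene ring.
The required atom environment is present in the molecule, so the pattern matches.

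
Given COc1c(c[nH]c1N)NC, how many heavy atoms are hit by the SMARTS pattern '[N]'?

2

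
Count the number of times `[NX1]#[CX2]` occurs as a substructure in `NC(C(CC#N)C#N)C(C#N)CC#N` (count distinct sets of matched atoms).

4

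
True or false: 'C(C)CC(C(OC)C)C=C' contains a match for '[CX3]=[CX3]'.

True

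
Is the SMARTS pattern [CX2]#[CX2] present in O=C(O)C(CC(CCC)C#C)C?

Yes

The pattern [CX2]#[CX2] describes a carbon-carbon triple bond — an alkyne.
The molecule carries an ethynyl group (-C#CH), whose atoms satisfy every constraint of the query, so the pattern matches.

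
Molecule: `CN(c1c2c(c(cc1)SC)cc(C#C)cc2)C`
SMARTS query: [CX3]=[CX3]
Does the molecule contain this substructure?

The pattern [CX3]=[CX3] describes a non-aromatic C=C double bond between two sp2 carbons — an alkene.
The closest candidate here is an ethynyl group (-C#CH), but the C-C bond is a triple bond, not a double bond. No other fragment satisfies the full query, so there is no match.

No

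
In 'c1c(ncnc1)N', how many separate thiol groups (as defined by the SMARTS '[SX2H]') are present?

0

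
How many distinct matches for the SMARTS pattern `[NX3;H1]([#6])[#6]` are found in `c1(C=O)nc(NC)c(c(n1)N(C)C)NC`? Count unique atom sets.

2

[NX3;H1]([#6])[#6] is the SMARTS for a secondary amine: a trivalent nitrogen with one H, bonded to two carbons.
The molecule carries 2 separate instances of an N-methylamino group (-NHCH3) meeting every constraint; each maps to a distinct set of atoms, giving 2 matches.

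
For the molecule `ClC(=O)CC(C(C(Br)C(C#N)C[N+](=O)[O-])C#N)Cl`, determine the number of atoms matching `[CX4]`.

6

The query [CX4] means: C with X4: aliphatic carbon with exactly 4 total connections (bonds + H).
Check the 18 heavy atoms by environment: 6× C (X4) → match; 2× C (X2) → no; 2× N (X1) → no; 1× Br (X1) → no; 1× N (charge +1, X3) → no; 1× O (charge -1, X1) → no; 2× O (X1) → no; 1× C (X3) → no; 2× Cl (X1) → no.
That gives 6 matching atoms.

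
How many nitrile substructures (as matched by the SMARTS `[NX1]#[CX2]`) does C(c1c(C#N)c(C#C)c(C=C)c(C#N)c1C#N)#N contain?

4

[NX1]#[CX2] is the SMARTS for a nitrile: a nitrogen triple-bonded to a two-connected carbon.
The molecule carries 4 separate instances of a nitrile (-C#N) meeting every constraint; each maps to a distinct set of atoms, giving 4 matches.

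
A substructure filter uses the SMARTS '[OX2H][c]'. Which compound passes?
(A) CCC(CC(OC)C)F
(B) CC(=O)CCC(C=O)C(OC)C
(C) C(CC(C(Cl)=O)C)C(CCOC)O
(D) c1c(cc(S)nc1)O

[OX2H][c] describes a hydroxyl oxygen attached to an aromatic carbon (a phenol).
(A) has a methoxy ether (-OCH3) but the oxygen has H0, not H1.
(B) has a methoxy ether (-OCH3) but the oxygen has H0, not H1.
(C) has a hydroxyl group (-OH) but the -OH is on an aliphatic carbon, not an aromatic c.
(D) contains a hydroxyl group (-OH), which satisfies every atom and bond constraint.
So the answer is (D).

D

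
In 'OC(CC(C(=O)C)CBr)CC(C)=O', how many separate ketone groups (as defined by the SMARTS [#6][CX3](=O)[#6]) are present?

[#6][CX3](=O)[#6] is the SMARTS for a ketone: a carbonyl carbon (no H) flanked by two carbons.
The molecule carries 2 separate instances of an acetyl/ketone group (-C(=O)CH3) meeting every constraint; each maps to a distinct set of atoms, giving 2 matches.

2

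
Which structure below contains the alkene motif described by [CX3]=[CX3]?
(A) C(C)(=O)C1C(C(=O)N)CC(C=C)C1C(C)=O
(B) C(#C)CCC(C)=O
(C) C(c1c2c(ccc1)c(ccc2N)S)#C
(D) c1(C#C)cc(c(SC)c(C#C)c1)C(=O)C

A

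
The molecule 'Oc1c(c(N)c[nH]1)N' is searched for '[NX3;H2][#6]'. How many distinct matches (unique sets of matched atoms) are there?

[NX3;H2][#6] is the SMARTS for a primary amine: a trivalent nitrogen with two H attached to carbon.
The molecule carries 2 separate instances of a primary amino group (-NH2) meeting every constraint; each maps to a distinct set of atoms, giving 2 matches.

2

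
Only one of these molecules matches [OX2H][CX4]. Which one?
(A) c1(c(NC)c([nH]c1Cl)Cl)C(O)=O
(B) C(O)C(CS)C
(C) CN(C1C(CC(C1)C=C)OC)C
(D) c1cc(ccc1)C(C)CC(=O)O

B

[OX2H][CX4] describes a hydroxyl oxygen bound to an sp3 (X4) carbon (an aliphatic alcohol).
(A) has a carboxylic acid group (-C(=O)OH) but the -OH is on a CX3 carbonyl carbon, not a CX4 carbon.
(B) contains a hydroxyl group (-OH), which satisfies every atom and bond constraint.
(C) has a methoxy ether (-OCH3) but the oxygen has H0 (ether), not H1.
(D) has a carboxylic acid group (-C(=O)OH) but the -OH is on a CX3 carbonyl carbon, not a CX4 carbon.
So the answer is (B).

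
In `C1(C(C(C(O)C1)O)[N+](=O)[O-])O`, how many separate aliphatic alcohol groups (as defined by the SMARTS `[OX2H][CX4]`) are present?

3

[OX2H][CX4] is the SMARTS for an aliphatic alcohol: a hydroxyl oxygen bound to an sp3 (X4) carbon.
The molecule carries 3 separate instances of a hydroxyl group (-OH) meeting every constraint; each maps to a distinct set of atoms, giving 3 matches.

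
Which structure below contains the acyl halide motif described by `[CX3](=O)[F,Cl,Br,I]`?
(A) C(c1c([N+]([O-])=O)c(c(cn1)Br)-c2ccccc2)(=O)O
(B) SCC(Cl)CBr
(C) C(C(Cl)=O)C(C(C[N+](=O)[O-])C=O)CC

C

[CX3](=O)[F,Cl,Br,I] describes a carbonyl carbon bonded to a halogen (an acyl halide).
(A) has a carboxylic acid group (-C(=O)OH) but the carbonyl is bonded to -OH, not to a halogen.
(B) has a chloro substituent but the Cl is not on a carbonyl carbon.
(C) contains an acyl chloride (-C(=O)Cl), which satisfies every atom and bond constraint.
So the answer is (C).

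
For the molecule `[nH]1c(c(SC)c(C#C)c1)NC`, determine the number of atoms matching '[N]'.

The query [N] means: uppercase N matches aliphatic (non-aromatic) nitrogen only.
Check the 11 heavy atoms by environment: 1× n (aromatic) → no; 4× c (aromatic) → no; 4× C → no; 1× N → match; 1× S → no.
That gives 1 matching atom.

1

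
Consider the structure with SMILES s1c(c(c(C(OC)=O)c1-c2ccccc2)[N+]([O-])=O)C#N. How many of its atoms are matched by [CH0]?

The query [CH0] means: aliphatic carbon with no attached hydrogen.
Check the 20 heavy atoms by environment: 1× s (aromatic, H0) → no; 5× c (aromatic, H0) → no; 1× N (charge +1, H0) → no; 1× O (charge -1, H0) → no; 3× O (H0) → no; 2× C (H0) → match; 1× N (H0) → no; 5× c (aromatic, H1) → no; 1× C (H3) → no.
That gives 2 matching atoms.

2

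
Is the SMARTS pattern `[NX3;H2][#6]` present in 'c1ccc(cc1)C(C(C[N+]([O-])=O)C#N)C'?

No

The pattern [NX3;H2][#6] describes a trivalent nitrogen with two H attached to carbon — a primary amine.
The closest candidate here is a nitrile (-C#N), but the nitrogen is NX1 (triple-bonded), not NX3 with two H. No other fragment satisfies the full query, so there is no match.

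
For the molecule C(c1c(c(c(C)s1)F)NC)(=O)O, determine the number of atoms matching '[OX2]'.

1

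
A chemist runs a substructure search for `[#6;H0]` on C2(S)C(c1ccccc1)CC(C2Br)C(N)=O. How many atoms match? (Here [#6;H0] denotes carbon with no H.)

2

The query [#6;H0] means: any carbon with no attached hydrogen.
Check the 16 heavy atoms by environment: 4× C (H1) → no; 1× C (H2) → no; 1× c (aromatic, H0) → match; 5× c (aromatic, H1) → no; 1× C (H0) → match; 1× O (H0) → no; 1× N (H2) → no; 1× Br (H0) → no; 1× S (H1) → no.
Summing the matching environments: 1 + 1 = 2 matching atoms.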